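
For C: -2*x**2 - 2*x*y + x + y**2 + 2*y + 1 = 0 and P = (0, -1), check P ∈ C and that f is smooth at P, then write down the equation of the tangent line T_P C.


Tangent line at P: 3*x = 0.

Step 1: f(0, -1) = 0, so P lies on C.
Step 2: partial derivatives
  f_x(x, y) = -4*x - 2*y + 1, f_y(x, y) = -2*x + 2*y + 2.
  f_x(P) = 3, f_y(P) = 0 (gradient nonzero, so P is smooth).
Step 3: tangent line at P: 3·(x − 0) + 0·(y − -1) = 0.
Expanding: 3*x = 0.


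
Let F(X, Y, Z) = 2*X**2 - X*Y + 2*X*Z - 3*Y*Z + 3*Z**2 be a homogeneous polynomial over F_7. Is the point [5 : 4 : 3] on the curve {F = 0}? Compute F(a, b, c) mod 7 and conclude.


F(5,4,3) ≡ 2 (mod 7); P is NOT on the curve.

Evaluate F(5, 4, 3) term-by-term (mod 7).
  2*X**2 ↦ 2·25·1·1 = 50
  -X*Y ↦ -1·5·4·1 = -20
  2*X*Z ↦ 2·5·1·3 = 30
  -3*Y*Z ↦ -3·1·4·3 = -36
  3*Z**2 ↦ 3·1·1·9 = 27
Sum: F(5, 4, 3) = (50) + (-20) + (30) + (-36) + (27) = 51.
Reducing mod 7: 51 ≡ 2 (mod 7).
Since F(a, b, c) ≡ 2 ≠ 0 (mod 7), P does NOT lie on the curve.


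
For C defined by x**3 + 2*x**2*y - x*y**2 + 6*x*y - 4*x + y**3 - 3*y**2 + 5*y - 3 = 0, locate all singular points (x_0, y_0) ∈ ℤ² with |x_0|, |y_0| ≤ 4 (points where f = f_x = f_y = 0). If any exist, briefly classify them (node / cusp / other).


Singular points: {(-1, 1)}; classification: node.

Compute partial derivatives:
  f_x = 3*x**2 + 4*x*y - y**2 + 6*y - 4.
  f_y = 2*x**2 - 2*x*y + 6*x + 3*y**2 - 6*y + 5.
Scan x_0 ∈ {−4, ..., 4}. For each x_0, f_y(x_0, y) is a polynomial in y; find its integer roots y ∈ {−4, ..., 4}, then test f_x and f at those candidates.
  x = -4: f_y(-4, y) = 3*y**2 + 2*y + 13; no integer root y with |y| ≤ 4.
  x = -3: f_y(-3, y) = 3*y**2 + 5; no integer root y with |y| ≤ 4.
  x = -2: f_y(-2, y) = 3*y**2 - 2*y + 1; no integer root y with |y| ≤ 4.
  x = -1: f_y(-1, y) = 3*y**2 - 4*y + 1; vanishes at y ∈ {1}. (-1, 1): f_x = 0, f = 0 — SINGULAR.
  x = 0: f_y(0, y) = 3*y**2 - 6*y + 5; no integer root y with |y| ≤ 4.
  x = 1: f_y(1, y) = 3*y**2 - 8*y + 13; no integer root y with |y| ≤ 4.
  x = 2: f_y(2, y) = 3*y**2 - 10*y + 25; no integer root y with |y| ≤ 4.
  x = 3: f_y(3, y) = 3*y**2 - 12*y + 41; no integer root y with |y| ≤ 4.
  x = 4: f_y(4, y) = 3*y**2 - 14*y + 61; no integer root y with |y| ≤ 4.
Only singular point on the grid: (-1, 1).
Classify: substitute x = -1 + u, y = 1 + v and expand: f = u**3 + 2*u**2*v - u**2 - u*v**2 + v**3 + v**2.
No constant or linear terms (consistent with a singular point). Quadratic part: -u**2 + v**2. Cubic part: u**3 + 2*u**2*v - u*v**2 + v**3.
The quadratic part v**2 - u**2 = (v − u)(v + u) splits into two distinct linear factors, so there are two distinct tangent lines y − 1 = ±(x − -1) — this is a node (ordinary double point).
Classification: node.


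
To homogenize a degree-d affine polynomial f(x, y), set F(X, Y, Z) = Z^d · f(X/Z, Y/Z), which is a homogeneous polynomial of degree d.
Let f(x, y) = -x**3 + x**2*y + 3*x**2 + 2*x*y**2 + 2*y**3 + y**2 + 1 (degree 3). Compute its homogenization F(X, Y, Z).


F(X, Y, Z) = -X**3 + X**2*Y + 3*X**2*Z + 2*X*Y**2 + 2*Y**3 + Y**2*Z + Z**3

deg(f) = 3.
Substitute x = X/Z, y = Y/Z into f, then multiply by Z^3.
  monomial -1·x^3·y^0 ↦ -1·X^3·Y^0·Z^0.
  monomial 1·x^2·y^1 ↦ 1·X^2·Y^1·Z^0.
  monomial 3·x^2·y^0 ↦ 3·X^2·Y^0·Z^1.
  monomial 2·x^1·y^2 ↦ 2·X^1·Y^2·Z^0.
  monomial 2·x^0·y^3 ↦ 2·X^0·Y^3·Z^0.
  monomial 1·x^0·y^2 ↦ 1·X^0·Y^2·Z^1.
  monomial 1·x^0·y^0 ↦ 1·X^0·Y^0·Z^3.
Collecting: F(X, Y, Z) = -X**3 + X**2*Y + 3*X**2*Z + 2*X*Y**2 + 2*Y**3 + Y**2*Z + Z**3.


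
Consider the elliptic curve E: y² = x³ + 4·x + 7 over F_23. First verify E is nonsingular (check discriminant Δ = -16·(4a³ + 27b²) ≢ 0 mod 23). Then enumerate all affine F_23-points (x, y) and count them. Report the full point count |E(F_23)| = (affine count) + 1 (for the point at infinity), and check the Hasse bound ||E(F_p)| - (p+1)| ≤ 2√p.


Affine points = {(1, 9), (1, 14), (2, 0), (3, 0), (4, 8), (4, 15), (9, 6), (9, 17), (10, 9), (10, 14), (11, 5), (11, 18), (12, 9), (12, 14), (13, 5), (13, 18), (14, 1), (14, 22), (16, 2), (16, 21), (18, 0), (22, 5), (22, 18)}; affine count = 23; |E(F_23)| = 24.

Discriminant check: Δ ∝ 4a³ + 27b² = 4·4³ + 27·7² = 4·64 + 27·49 ≡ 15 (mod 23). Nonzero ⇒ E is nonsingular.
For each x ∈ F_23, compute rhs = x³ + 4·x + 7 mod 23, then count y ∈ F_23 with y² ≡ rhs.
  x = 0: rhs = 7, matching y values: none (0 points).
  x = 1: rhs = 12, matching y values: 9, 14 (2 points).
  x = 2: rhs = 0, matching y values: 0 (1 points).
  x = 3: rhs = 0, matching y values: 0 (1 points).
  x = 4: rhs = 18, matching y values: 8, 15 (2 points).
  x = 5: rhs = 14, matching y values: none (0 points).
  x = 6: rhs = 17, matching y values: none (0 points).
  x = 7: rhs = 10, matching y values: none (0 points).
  x = 8: rhs = 22, matching y values: none (0 points).
  x = 9: rhs = 13, matching y values: 6, 17 (2 points).
  x = 10: rhs = 12, matching y values: 9, 14 (2 points).
  x = 11: rhs = 2, matching y values: 5, 18 (2 points).
  x = 12: rhs = 12, matching y values: 9, 14 (2 points).
  x = 13: rhs = 2, matching y values: 5, 18 (2 points).
  x = 14: rhs = 1, matching y values: 1, 22 (2 points).
  x = 15: rhs = 15, matching y values: none (0 points).
  x = 16: rhs = 4, matching y values: 2, 21 (2 points).
  x = 17: rhs = 20, matching y values: none (0 points).
  x = 18: rhs = 0, matching y values: 0 (1 points).
  x = 19: rhs = 19, matching y values: none (0 points).
  x = 20: rhs = 14, matching y values: none (0 points).
  x = 21: rhs = 14, matching y values: none (0 points).
  x = 22: rhs = 2, matching y values: 5, 18 (2 points).
Total affine count: 23.
Full point count |E(F_23)| = 23 + 1 = 24.
Hasse bound: |24 − (23+1)| = |0| = 0 ≤ 2√23 ≈ 9.5917 ✓.


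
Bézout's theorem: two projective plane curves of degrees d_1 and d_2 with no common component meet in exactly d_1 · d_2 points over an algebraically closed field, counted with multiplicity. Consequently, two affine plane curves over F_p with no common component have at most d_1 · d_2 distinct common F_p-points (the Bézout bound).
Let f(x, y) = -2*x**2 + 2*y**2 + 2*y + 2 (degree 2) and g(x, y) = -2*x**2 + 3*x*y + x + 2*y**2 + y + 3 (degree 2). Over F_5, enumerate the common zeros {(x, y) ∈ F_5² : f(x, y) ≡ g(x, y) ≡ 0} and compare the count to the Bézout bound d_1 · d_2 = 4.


Common zeros: {(1, 4), (4, 0)}; count = 2; Bézout bound = 4.

deg(f) = 2, deg(g) = 2, so Bézout bound = 4.
Scan x ∈ F_5. For each x, list the y ∈ F_5 with f(x, y) ≡ 0 and those with g(x, y) ≡ 0 (mod 5); the common zeros in that column are the intersection.
  x = 0: f ≡ 0 at y ∈ ∅; g ≡ 0 at y ∈ ∅; common: ∅.
  x = 1: f ≡ 0 at y ∈ {0, 4}; g ≡ 0 at y ∈ {4}; common: {4}.
  x = 2: f ≡ 0 at y ∈ ∅; g ≡ 0 at y ∈ ∅; common: ∅.
  x = 3: f ≡ 0 at y ∈ ∅; g ≡ 0 at y ∈ {1, 4}; common: ∅.
  x = 4: f ≡ 0 at y ∈ {0, 4}; g ≡ 0 at y ∈ {0, 1}; common: {0}.
Collecting: common zeros = {(1, 4), (4, 0)}, so the count is 2.
Comparison with the Bézout bound: 2 ≤ 4 = deg(f)·deg(g), as expected for curves with no common component (the affine F_5-count falls short of the bound because intersections may lie at infinity, over extension fields, or carry multiplicity).


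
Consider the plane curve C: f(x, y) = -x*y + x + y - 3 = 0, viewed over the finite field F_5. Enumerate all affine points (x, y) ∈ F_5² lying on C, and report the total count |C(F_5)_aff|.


Affine F_5-points: {(0, 3), (2, 4), (3, 0), (4, 2)}; count = 4.

For each of the 25 pairs (x, y) ∈ F_5², evaluate f(x, y) mod 5. Record the zeros.
  x = 0: [0↦2, 1↦3, 2↦4, 3↦0, 4↦1]  zeros at y ∈ {3}
  x = 1: [0↦3, 1↦3, 2↦3, 3↦3, 4↦3]  zeros at y ∈ ∅
  x = 2: [0↦4, 1↦3, 2↦2, 3↦1, 4↦0]  zeros at y ∈ {4}
  x = 3: [0↦0, 1↦3, 2↦1, 3↦4, 4↦2]  zeros at y ∈ {0}
  x = 4: [0↦1, 1↦3, 2↦0, 3↦2, 4↦4]  zeros at y ∈ {2}
Collecting zeros: affine points = {(0, 3), (2, 4), (3, 0), (4, 2)}.
Total count |C(F_5)_aff| = 4.


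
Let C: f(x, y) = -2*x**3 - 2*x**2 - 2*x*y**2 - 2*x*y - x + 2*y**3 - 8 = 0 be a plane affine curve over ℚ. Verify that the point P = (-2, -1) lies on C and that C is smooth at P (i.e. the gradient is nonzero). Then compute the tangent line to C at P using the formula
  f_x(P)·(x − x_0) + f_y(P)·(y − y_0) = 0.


Tangent line at P: -17*x + 2*y - 32 = 0.

Step 1: f(-2, -1) = 0, so P lies on C.
Step 2: partial derivatives
  f_x(x, y) = -6*x**2 - 4*x - 2*y**2 - 2*y - 1, f_y(x, y) = -4*x*y - 2*x + 6*y**2.
  f_x(P) = -17, f_y(P) = 2 (gradient nonzero, so P is smooth).
Step 3: tangent line at P: -17·(x − -2) + 2·(y − -1) = 0.
Expanding: -17*x + 2*y - 32 = 0.


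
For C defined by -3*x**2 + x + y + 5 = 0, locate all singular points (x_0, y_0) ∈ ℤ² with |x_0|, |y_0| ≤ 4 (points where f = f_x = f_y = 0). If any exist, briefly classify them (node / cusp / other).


No singular points in the scanned grid; C is smooth there.

Compute partial derivatives:
  f_x = 1 - 6*x.
  f_y = 1.
f_y = 1 is a nonzero constant, so f_y never vanishes: no point (x, y) can satisfy f = f_x = f_y = 0. In particular no (x, y) ∈ {−4, ..., 4}² is singular; the curve is smooth.


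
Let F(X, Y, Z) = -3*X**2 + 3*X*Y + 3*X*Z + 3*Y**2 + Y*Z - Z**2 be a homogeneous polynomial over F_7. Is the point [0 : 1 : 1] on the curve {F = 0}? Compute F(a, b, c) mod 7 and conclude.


F(0,1,1) ≡ 3 (mod 7); P is NOT on the curve.

Evaluate F(0, 1, 1) term-by-term (mod 7).
  -3*X**2 ↦ -3·0·1·1 = 0
  3*X*Y ↦ 3·0·1·1 = 0
  3*X*Z ↦ 3·0·1·1 = 0
  3*Y**2 ↦ 3·1·1·1 = 3
  Y*Z ↦ 1·1·1·1 = 1
  -Z**2 ↦ -1·1·1·1 = -1
Sum: F(0, 1, 1) = (0) + (0) + (0) + (3) + (1) + (-1) = 3.
Reducing mod 7: 3 ≡ 3 (mod 7).
Since F(a, b, c) ≡ 3 ≠ 0 (mod 7), P does NOT lie on the curve.


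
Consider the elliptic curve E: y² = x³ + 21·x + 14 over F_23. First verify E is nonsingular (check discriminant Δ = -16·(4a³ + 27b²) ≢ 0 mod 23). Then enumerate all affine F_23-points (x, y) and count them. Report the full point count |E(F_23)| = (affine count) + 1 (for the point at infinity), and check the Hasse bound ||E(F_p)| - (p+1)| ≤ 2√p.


Affine points = {(1, 6), (1, 17), (2, 8), (2, 15), (3, 9), (3, 14), (4, 1), (4, 22), (8, 2), (8, 21), (9, 9), (9, 14), (11, 9), (11, 14), (12, 4), (12, 19), (13, 0), (14, 4), (14, 19), (15, 1), (15, 22), (19, 2), (19, 21), (20, 4), (20, 19)}; affine count = 25; |E(F_23)| = 26.

Discriminant check: Δ ∝ 4a³ + 27b² = 4·21³ + 27·14² = 4·9261 + 27·196 ≡ 16 (mod 23). Nonzero ⇒ E is nonsingular.
For each x ∈ F_23, compute rhs = x³ + 21·x + 14 mod 23, then count y ∈ F_23 with y² ≡ rhs.
  x = 0: rhs = 14, matching y values: none (0 points).
  x = 1: rhs = 13, matching y values: 6, 17 (2 points).
  x = 2: rhs = 18, matching y values: 8, 15 (2 points).
  x = 3: rhs = 12, matching y values: 9, 14 (2 points).
  x = 4: rhs = 1, matching y values: 1, 22 (2 points).
  x = 5: rhs = 14, matching y values: none (0 points).
  x = 6: rhs = 11, matching y values: none (0 points).
  x = 7: rhs = 21, matching y values: none (0 points).
  x = 8: rhs = 4, matching y values: 2, 21 (2 points).
  x = 9: rhs = 12, matching y values: 9, 14 (2 points).
  x = 10: rhs = 5, matching y values: none (0 points).
  x = 11: rhs = 12, matching y values: 9, 14 (2 points).
  x = 12: rhs = 16, matching y values: 4, 19 (2 points).
  x = 13: rhs = 0, matching y values: 0 (1 points).
  x = 14: rhs = 16, matching y values: 4, 19 (2 points).
  x = 15: rhs = 1, matching y values: 1, 22 (2 points).
  x = 16: rhs = 7, matching y values: none (0 points).
  x = 17: rhs = 17, matching y values: none (0 points).
  x = 18: rhs = 14, matching y values: none (0 points).
  x = 19: rhs = 4, matching y values: 2, 21 (2 points).
  x = 20: rhs = 16, matching y values: 4, 19 (2 points).
  x = 21: rhs = 10, matching y values: none (0 points).
  x = 22: rhs = 15, matching y values: none (0 points).
Total affine count: 25.
Full point count |E(F_23)| = 25 + 1 = 26.
Hasse bound: |26 − (23+1)| = |2| = 2 ≤ 2√23 ≈ 9.5917 ✓.


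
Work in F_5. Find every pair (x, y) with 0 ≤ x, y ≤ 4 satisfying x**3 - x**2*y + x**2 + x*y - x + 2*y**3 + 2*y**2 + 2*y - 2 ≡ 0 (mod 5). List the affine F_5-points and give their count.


Affine F_5-points: {(1, 1), (2, 3), (3, 4)}; count = 3.

For each of the 25 pairs (x, y) ∈ F_5², evaluate f(x, y) mod 5. Record the zeros.
  x = 0: [0↦3, 1↦4, 2↦1, 3↦1, 4↦1]  zeros at y ∈ ∅
  x = 1: [0↦4, 1↦0, 2↦2, 3↦2, 4↦2]  zeros at y ∈ {1}
  x = 2: [0↦3, 1↦2, 2↦2, 3↦0, 4↦3]  zeros at y ∈ {3}
  x = 3: [0↦1, 1↦1, 2↦2, 3↦1, 4↦0]  zeros at y ∈ {4}
  x = 4: [0↦4, 1↦3, 2↦3, 3↦1, 4↦4]  zeros at y ∈ ∅
Collecting zeros: affine points = {(1, 1), (2, 3), (3, 4)}.
Total count |C(F_5)_aff| = 3.


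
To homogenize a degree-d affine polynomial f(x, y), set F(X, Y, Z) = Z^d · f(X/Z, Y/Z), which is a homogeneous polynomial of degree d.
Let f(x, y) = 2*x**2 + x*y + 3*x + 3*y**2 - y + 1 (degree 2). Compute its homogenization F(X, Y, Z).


F(X, Y, Z) = 2*X**2 + X*Y + 3*X*Z + 3*Y**2 - Y*Z + Z**2

deg(f) = 2.
Substitute x = X/Z, y = Y/Z into f, then multiply by Z^2.
  monomial 2·x^2·y^0 ↦ 2·X^2·Y^0·Z^0.
  monomial 1·x^1·y^1 ↦ 1·X^1·Y^1·Z^0.
  monomial 3·x^1·y^0 ↦ 3·X^1·Y^0·Z^1.
  monomial 3·x^0·y^2 ↦ 3·X^0·Y^2·Z^0.
  monomial -1·x^0·y^1 ↦ -1·X^0·Y^1·Z^1.
  monomial 1·x^0·y^0 ↦ 1·X^0·Y^0·Z^2.
Collecting: F(X, Y, Z) = 2*X**2 + X*Y + 3*X*Z + 3*Y**2 - Y*Z + Z**2.


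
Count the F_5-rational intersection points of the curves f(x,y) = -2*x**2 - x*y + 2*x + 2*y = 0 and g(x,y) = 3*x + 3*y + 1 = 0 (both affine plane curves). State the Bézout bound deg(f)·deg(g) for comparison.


Common zeros: ∅; count = 0; Bézout bound = 2.

deg(f) = 2, deg(g) = 1, so Bézout bound = 2.
Scan x ∈ F_5. For each x, list the y ∈ F_5 with f(x, y) ≡ 0 and those with g(x, y) ≡ 0 (mod 5); the common zeros in that column are the intersection.
  x = 0: f ≡ 0 at y ∈ {0}; g ≡ 0 at y ∈ {3}; common: ∅.
  x = 1: f ≡ 0 at y ∈ {0}; g ≡ 0 at y ∈ {2}; common: ∅.
  x = 2: f ≡ 0 at y ∈ ∅; g ≡ 0 at y ∈ {1}; common: ∅.
  x = 3: f ≡ 0 at y ∈ {3}; g ≡ 0 at y ∈ {0}; common: ∅.
  x = 4: f ≡ 0 at y ∈ {3}; g ≡ 0 at y ∈ {4}; common: ∅.
Collecting: common zeros = ∅, so the count is 0.
Comparison with the Bézout bound: 0 ≤ 2 = deg(f)·deg(g), as expected for curves with no common component (the affine F_5-count falls short of the bound because intersections may lie at infinity, over extension fields, or carry multiplicity).


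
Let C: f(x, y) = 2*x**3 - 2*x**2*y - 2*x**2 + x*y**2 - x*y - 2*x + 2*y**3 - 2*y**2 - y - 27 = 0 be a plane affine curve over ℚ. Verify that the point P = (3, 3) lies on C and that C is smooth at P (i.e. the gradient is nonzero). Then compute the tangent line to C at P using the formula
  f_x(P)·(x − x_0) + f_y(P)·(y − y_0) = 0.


Tangent line at P: 10*x + 38*y - 144 = 0.

Step 1: f(3, 3) = 0, so P lies on C.
Step 2: partial derivatives
  f_x(x, y) = 6*x**2 - 4*x*y - 4*x + y**2 - y - 2, f_y(x, y) = -2*x**2 + 2*x*y - x + 6*y**2 - 4*y - 1.
  f_x(P) = 10, f_y(P) = 38 (gradient nonzero, so P is smooth).
Step 3: tangent line at P: 10·(x − 3) + 38·(y − 3) = 0.
Expanding: 10*x + 38*y - 144 = 0.


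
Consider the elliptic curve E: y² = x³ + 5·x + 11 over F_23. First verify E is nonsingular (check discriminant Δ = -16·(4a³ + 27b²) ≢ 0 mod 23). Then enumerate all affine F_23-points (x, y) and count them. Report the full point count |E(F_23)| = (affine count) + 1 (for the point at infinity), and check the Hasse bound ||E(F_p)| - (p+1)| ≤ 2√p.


Affine points = {(2, 11), (2, 12), (4, 7), (4, 16), (5, 0), (6, 2), (6, 21), (9, 7), (9, 16), (10, 7), (10, 16), (16, 1), (16, 22), (17, 8), (17, 15), (21, 4), (21, 19)}; affine count = 17; |E(F_23)| = 18.

Discriminant check: Δ ∝ 4a³ + 27b² = 4·5³ + 27·11² = 4·125 + 27·121 ≡ 18 (mod 23). Nonzero ⇒ E is nonsingular.
For each x ∈ F_23, compute rhs = x³ + 5·x + 11 mod 23, then count y ∈ F_23 with y² ≡ rhs.
  x = 0: rhs = 11, matching y values: none (0 points).
  x = 1: rhs = 17, matching y values: none (0 points).
  x = 2: rhs = 6, matching y values: 11, 12 (2 points).
  x = 3: rhs = 7, matching y values: none (0 points).
  x = 4: rhs = 3, matching y values: 7, 16 (2 points).
  x = 5: rhs = 0, matching y values: 0 (1 points).
  x = 6: rhs = 4, matching y values: 2, 21 (2 points).
  x = 7: rhs = 21, matching y values: none (0 points).
  x = 8: rhs = 11, matching y values: none (0 points).
  x = 9: rhs = 3, matching y values: 7, 16 (2 points).
  x = 10: rhs = 3, matching y values: 7, 16 (2 points).
  x = 11: rhs = 17, matching y values: none (0 points).
  x = 12: rhs = 5, matching y values: none (0 points).
  x = 13: rhs = 19, matching y values: none (0 points).
  x = 14: rhs = 19, matching y values: none (0 points).
  x = 15: rhs = 11, matching y values: none (0 points).
  x = 16: rhs = 1, matching y values: 1, 22 (2 points).
  x = 17: rhs = 18, matching y values: 8, 15 (2 points).
  x = 18: rhs = 22, matching y values: none (0 points).
  x = 19: rhs = 19, matching y values: none (0 points).
  x = 20: rhs = 15, matching y values: none (0 points).
  x = 21: rhs = 16, matching y values: 4, 19 (2 points).
  x = 22: rhs = 5, matching y values: none (0 points).
Total affine count: 17.
Full point count |E(F_23)| = 17 + 1 = 18.
Hasse bound: |18 − (23+1)| = |-6| = 6 ≤ 2√23 ≈ 9.5917 ✓.


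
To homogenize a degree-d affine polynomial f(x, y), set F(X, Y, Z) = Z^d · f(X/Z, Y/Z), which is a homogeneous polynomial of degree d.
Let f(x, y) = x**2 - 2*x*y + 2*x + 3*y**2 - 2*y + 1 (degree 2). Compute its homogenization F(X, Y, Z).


F(X, Y, Z) = X**2 - 2*X*Y + 2*X*Z + 3*Y**2 - 2*Y*Z + Z**2

deg(f) = 2.
Substitute x = X/Z, y = Y/Z into f, then multiply by Z^2.
  monomial 1·x^2·y^0 ↦ 1·X^2·Y^0·Z^0.
  monomial -2·x^1·y^1 ↦ -2·X^1·Y^1·Z^0.
  monomial 2·x^1·y^0 ↦ 2·X^1·Y^0·Z^1.
  monomial 3·x^0·y^2 ↦ 3·X^0·Y^2·Z^0.
  monomial -2·x^0·y^1 ↦ -2·X^0·Y^1·Z^1.
  monomial 1·x^0·y^0 ↦ 1·X^0·Y^0·Z^2.
Collecting: F(X, Y, Z) = X**2 - 2*X*Y + 2*X*Z + 3*Y**2 - 2*Y*Z + Z**2.


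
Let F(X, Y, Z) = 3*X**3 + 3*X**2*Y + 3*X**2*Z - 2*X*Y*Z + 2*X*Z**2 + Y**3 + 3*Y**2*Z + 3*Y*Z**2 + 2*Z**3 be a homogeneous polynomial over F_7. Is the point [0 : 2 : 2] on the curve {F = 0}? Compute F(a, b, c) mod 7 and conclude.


F(0,2,2) ≡ 2 (mod 7); P is NOT on the curve.

Evaluate F(0, 2, 2) term-by-term (mod 7).
  3*X**3 ↦ 3·0·1·1 = 0
  3*X**2*Y ↦ 3·0·2·1 = 0
  3*X**2*Z ↦ 3·0·1·2 = 0
  -2*X*Y*Z ↦ -2·0·2·2 = 0
  2*X*Z**2 ↦ 2·0·1·4 = 0
  Y**3 ↦ 1·1·8·1 = 8
  3*Y**2*Z ↦ 3·1·4·2 = 24
  3*Y*Z**2 ↦ 3·1·2·4 = 24
  2*Z**3 ↦ 2·1·1·8 = 16
Sum: F(0, 2, 2) = (0) + (0) + (0) + (0) + (0) + (8) + (24) + (24) + (16) = 72.
Reducing mod 7: 72 ≡ 2 (mod 7).
Since F(a, b, c) ≡ 2 ≠ 0 (mod 7), P does NOT lie on the curve.


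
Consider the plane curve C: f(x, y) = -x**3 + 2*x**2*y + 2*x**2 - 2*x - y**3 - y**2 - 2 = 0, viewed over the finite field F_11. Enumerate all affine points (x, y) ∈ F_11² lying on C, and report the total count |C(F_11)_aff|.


Affine F_11-points: {(1, 2), (1, 3), (1, 5), (2, 1), (3, 5), (5, 4), (6, 1), (6, 3), (6, 6), (7, 1), (7, 2), (7, 7), (8, 5), (9, 2)}; count = 14.

For each of the 121 pairs (x, y) ∈ F_11², evaluate f(x, y) mod 11. Record the zeros.
  x = 0: [0↦9, 1↦7, 2↦8, 3↦6, 4↦6, 5↦2, 6↦10, 7↦2, 8↦5, 9↦2, 10↦9]  zeros at y ∈ ∅
  x = 1: [0↦8, 1↦8, 2↦0, 3↦0, 4↦2, 5↦0, 6↦10, 7↦4, 8↦9, 9↦8, 10↦6]  zeros at y ∈ {2, 3, 5}
  x = 2: [0↦5, 1↦0, 2↦9, 3↦4, 4↦1, 5↦5, 6↦10, 7↦10, 8↦10, 9↦4, 10↦8]  zeros at y ∈ {1}
  x = 3: [0↦5, 1↦10, 2↦7, 3↦1, 4↦8, 5↦0, 6↦4, 7↦3, 8↦2, 9↦6, 10↦9]  zeros at y ∈ {5}
  x = 4: [0↦2, 1↦10, 2↦10, 3↦7, 4↦6, 5↦1, 6↦8, 7↦10, 8↦1, 9↦8, 10↦3]  zeros at y ∈ ∅
  x = 5: [0↦1, 1↦5, 2↦1, 3↦5, 4↦0, 5↦2, 6↦5, 7↦3, 8↦1, 9↦4, 10↦6]  zeros at y ∈ {4}
  x = 6: [0↦7, 1↦0, 2↦7, 3↦0, 4↦6, 5↦8, 6↦0, 7↦9, 8↦7, 9↦10, 10↦1]  zeros at y ∈ {1, 3, 6}
  x = 7: [0↦3, 1↦0, 2↦0, 3↦8, 4↦7, 5↦2, 6↦9, 7↦0, 8↦2, 9↦9, 10↦4]  zeros at y ∈ {1, 2, 7}
  x = 8: [0↦5, 1↦10, 2↦7, 3↦1, 4↦8, 5↦0, 6↦4, 7↦3, 8↦2, 9↦6, 10↦9]  zeros at y ∈ {5}
  x = 9: [0↦7, 1↦2, 2↦0, 3↦6, 4↦3, 5↦7, 6↦1, 7↦1, 8↦1, 9↦6, 10↦10]  zeros at y ∈ {2}
  x = 10: [0↦3, 1↦3, 2↦6, 3↦6, 4↦8, 5↦6, 6↦5, 7↦10, 8↦4, 9↦3, 10↦1]  zeros at y ∈ ∅
Collecting zeros: affine points = {(1, 2), (1, 3), (1, 5), (2, 1), (3, 5), (5, 4), (6, 1), (6, 3), (6, 6), (7, 1), (7, 2), (7, 7), (8, 5), (9, 2)}.
Total count |C(F_11)_aff| = 14.


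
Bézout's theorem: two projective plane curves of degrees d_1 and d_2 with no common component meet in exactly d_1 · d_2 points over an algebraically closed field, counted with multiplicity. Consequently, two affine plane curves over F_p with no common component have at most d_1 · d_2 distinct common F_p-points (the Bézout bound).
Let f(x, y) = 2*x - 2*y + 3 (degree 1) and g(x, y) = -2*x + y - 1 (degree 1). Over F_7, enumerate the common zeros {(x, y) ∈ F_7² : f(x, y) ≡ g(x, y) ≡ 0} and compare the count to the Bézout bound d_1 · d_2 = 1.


Common zeros: {(4, 2)}; count = 1; Bézout bound = 1.

deg(f) = 1, deg(g) = 1, so Bézout bound = 1.
Scan x ∈ F_7. For each x, list the y ∈ F_7 with f(x, y) ≡ 0 and those with g(x, y) ≡ 0 (mod 7); the common zeros in that column are the intersection.
  x = 0: f ≡ 0 at y ∈ {5}; g ≡ 0 at y ∈ {1}; common: ∅.
  x = 1: f ≡ 0 at y ∈ {6}; g ≡ 0 at y ∈ {3}; common: ∅.
  x = 2: f ≡ 0 at y ∈ {0}; g ≡ 0 at y ∈ {5}; common: ∅.
  x = 3: f ≡ 0 at y ∈ {1}; g ≡ 0 at y ∈ {0}; common: ∅.
  x = 4: f ≡ 0 at y ∈ {2}; g ≡ 0 at y ∈ {2}; common: {2}.
  x = 5: f ≡ 0 at y ∈ {3}; g ≡ 0 at y ∈ {4}; common: ∅.
  x = 6: f ≡ 0 at y ∈ {4}; g ≡ 0 at y ∈ {6}; common: ∅.
Collecting: common zeros = {(4, 2)}, so the count is 1.
Comparison with the Bézout bound: 1 ≤ 1 = deg(f)·deg(g), as expected for curves with no common component (the bound is attained).


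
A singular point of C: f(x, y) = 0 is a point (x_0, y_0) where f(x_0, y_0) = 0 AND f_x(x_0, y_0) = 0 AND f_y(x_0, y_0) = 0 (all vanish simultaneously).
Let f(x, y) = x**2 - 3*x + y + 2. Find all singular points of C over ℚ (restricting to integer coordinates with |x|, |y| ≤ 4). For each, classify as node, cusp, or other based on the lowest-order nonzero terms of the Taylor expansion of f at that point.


No singular points in the scanned grid; C is smooth there.

Compute partial derivatives:
  f_x = 2*x - 3.
  f_y = 1.
f_y = 1 is a nonzero constant, so f_y never vanishes: no point (x, y) can satisfy f = f_x = f_y = 0. In particular no (x, y) ∈ {−4, ..., 4}² is singular; the curve is smooth.


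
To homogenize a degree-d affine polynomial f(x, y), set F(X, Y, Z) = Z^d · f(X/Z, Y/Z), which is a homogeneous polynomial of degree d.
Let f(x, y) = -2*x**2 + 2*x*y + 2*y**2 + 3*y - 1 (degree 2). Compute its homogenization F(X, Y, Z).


F(X, Y, Z) = -2*X**2 + 2*X*Y + 2*Y**2 + 3*Y*Z - Z**2

deg(f) = 2.
Substitute x = X/Z, y = Y/Z into f, then multiply by Z^2.
  monomial -2·x^2·y^0 ↦ -2·X^2·Y^0·Z^0.
  monomial 2·x^1·y^1 ↦ 2·X^1·Y^1·Z^0.
  monomial 2·x^0·y^2 ↦ 2·X^0·Y^2·Z^0.
  monomial 3·x^0·y^1 ↦ 3·X^0·Y^1·Z^1.
  monomial -1·x^0·y^0 ↦ -1·X^0·Y^0·Z^2.
Collecting: F(X, Y, Z) = -2*X**2 + 2*X*Y + 2*Y**2 + 3*Y*Z - Z**2.


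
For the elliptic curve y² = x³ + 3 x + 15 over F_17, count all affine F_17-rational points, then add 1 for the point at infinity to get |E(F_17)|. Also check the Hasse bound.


Affine points = {(0, 7), (0, 10), (1, 6), (1, 11), (3, 0), (5, 6), (5, 11), (10, 5), (10, 12), (11, 6), (11, 11), (14, 8), (14, 9), (15, 1), (15, 16)}; affine count = 15; |E(F_17)| = 16.

Discriminant check: Δ ∝ 4a³ + 27b² = 4·3³ + 27·15² = 4·27 + 27·225 ≡ 12 (mod 17). Nonzero ⇒ E is nonsingular.
For each x ∈ F_17, compute rhs = x³ + 3·x + 15 mod 17, then count y ∈ F_17 with y² ≡ rhs.
  x = 0: rhs = 15, matching y values: 7, 10 (2 points).
  x = 1: rhs = 2, matching y values: 6, 11 (2 points).
  x = 2: rhs = 12, matching y values: none (0 points).
  x = 3: rhs = 0, matching y values: 0 (1 points).
  x = 4: rhs = 6, matching y values: none (0 points).
  x = 5: rhs = 2, matching y values: 6, 11 (2 points).
  x = 6: rhs = 11, matching y values: none (0 points).
  x = 7: rhs = 5, matching y values: none (0 points).
  x = 8: rhs = 7, matching y values: none (0 points).
  x = 9: rhs = 6, matching y values: none (0 points).
  x = 10: rhs = 8, matching y values: 5, 12 (2 points).
  x = 11: rhs = 2, matching y values: 6, 11 (2 points).
  x = 12: rhs = 11, matching y values: none (0 points).
  x = 13: rhs = 7, matching y values: none (0 points).
  x = 14: rhs = 13, matching y values: 8, 9 (2 points).
  x = 15: rhs = 1, matching y values: 1, 16 (2 points).
  x = 16: rhs = 11, matching y values: none (0 points).
Total affine count: 15.
Full point count |E(F_17)| = 15 + 1 = 16.
Hasse bound: |16 − (17+1)| = |-2| = 2 ≤ 2√17 ≈ 8.2462 ✓.


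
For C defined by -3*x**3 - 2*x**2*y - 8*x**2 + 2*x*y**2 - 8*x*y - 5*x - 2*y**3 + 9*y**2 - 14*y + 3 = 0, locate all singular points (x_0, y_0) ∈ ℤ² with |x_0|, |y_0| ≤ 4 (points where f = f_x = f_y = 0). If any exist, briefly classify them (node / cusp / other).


Singular points: {(-1, 1)}; classification: node.

Compute partial derivatives:
  f_x = -9*x**2 - 4*x*y - 16*x + 2*y**2 - 8*y - 5.
  f_y = -2*x**2 + 4*x*y - 8*x - 6*y**2 + 18*y - 14.
Scan x_0 ∈ {−4, ..., 4}. For each x_0, f_y(x_0, y) is a polynomial in y; find its integer roots y ∈ {−4, ..., 4}, then test f_x and f at those candidates.
  x = -4: f_y(-4, y) = -6*y**2 + 2*y - 14; no integer root y with |y| ≤ 4.
  x = -3: f_y(-3, y) = -6*y**2 + 6*y - 8; no integer root y with |y| ≤ 4.
  x = -2: f_y(-2, y) = -6*y**2 + 10*y - 6; no integer root y with |y| ≤ 4.
  x = -1: f_y(-1, y) = -6*y**2 + 14*y - 8; vanishes at y ∈ {1}. (-1, 1): f_x = 0, f = 0 — SINGULAR.
  x = 0: f_y(0, y) = -6*y**2 + 18*y - 14; no integer root y with |y| ≤ 4.
  x = 1: f_y(1, y) = -6*y**2 + 22*y - 24; no integer root y with |y| ≤ 4.
  x = 2: f_y(2, y) = -6*y**2 + 26*y - 38; no integer root y with |y| ≤ 4.
  x = 3: f_y(3, y) = -6*y**2 + 30*y - 56; no integer root y with |y| ≤ 4.
  x = 4: f_y(4, y) = -6*y**2 + 34*y - 78; no integer root y with |y| ≤ 4.
Only singular point on the grid: (-1, 1).
Classify: substitute x = -1 + u, y = 1 + v and expand: f = -3*u**3 - 2*u**2*v - u**2 + 2*u*v**2 - 2*v**3 + v**2.
No constant or linear terms (consistent with a singular point). Quadratic part: -u**2 + v**2. Cubic part: -3*u**3 - 2*u**2*v + 2*u*v**2 - 2*v**3.
The quadratic part v**2 - u**2 = (v − u)(v + u) splits into two distinct linear factors, so there are two distinct tangent lines y − 1 = ±(x − -1) — this is a node (ordinary double point).
Classification: node.


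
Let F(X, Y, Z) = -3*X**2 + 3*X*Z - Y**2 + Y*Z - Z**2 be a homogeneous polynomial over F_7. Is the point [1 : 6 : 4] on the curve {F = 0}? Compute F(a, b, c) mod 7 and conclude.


F(1,6,4) ≡ 2 (mod 7); P is NOT on the curve.

Evaluate F(1, 6, 4) term-by-term (mod 7).
  -3*X**2 ↦ -3·1·1·1 = -3
  3*X*Z ↦ 3·1·1·4 = 12
  -Y**2 ↦ -1·1·36·1 = -36
  Y*Z ↦ 1·1·6·4 = 24
  -Z**2 ↦ -1·1·1·16 = -16
Sum: F(1, 6, 4) = (-3) + (12) + (-36) + (24) + (-16) = -19.
Reducing mod 7: -19 ≡ 2 (mod 7).
Since F(a, b, c) ≡ 2 ≠ 0 (mod 7), P does NOT lie on the curve.


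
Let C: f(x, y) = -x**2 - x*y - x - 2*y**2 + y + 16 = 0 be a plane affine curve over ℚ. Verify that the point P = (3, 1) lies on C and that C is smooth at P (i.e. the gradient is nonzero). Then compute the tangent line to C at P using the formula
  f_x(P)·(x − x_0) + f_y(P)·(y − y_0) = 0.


Tangent line at P: -8*x - 6*y + 30 = 0.

Step 1: f(3, 1) = 0, so P lies on C.
Step 2: partial derivatives
  f_x(x, y) = -2*x - y - 1, f_y(x, y) = -x - 4*y + 1.
  f_x(P) = -8, f_y(P) = -6 (gradient nonzero, so P is smooth).
Step 3: tangent line at P: -8·(x − 3) + -6·(y − 1) = 0.
Expanding: -8*x - 6*y + 30 = 0.


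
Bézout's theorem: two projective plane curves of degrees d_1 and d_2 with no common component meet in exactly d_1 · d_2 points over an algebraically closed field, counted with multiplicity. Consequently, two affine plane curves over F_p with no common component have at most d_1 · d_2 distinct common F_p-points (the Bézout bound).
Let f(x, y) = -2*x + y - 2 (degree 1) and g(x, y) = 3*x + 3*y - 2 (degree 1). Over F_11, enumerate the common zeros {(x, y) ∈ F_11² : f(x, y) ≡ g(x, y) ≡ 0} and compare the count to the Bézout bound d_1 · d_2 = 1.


Common zeros: {(2, 6)}; count = 1; Bézout bound = 1.

deg(f) = 1, deg(g) = 1, so Bézout bound = 1.
Scan x ∈ F_11. For each x, list the y ∈ F_11 with f(x, y) ≡ 0 and those with g(x, y) ≡ 0 (mod 11); the common zeros in that column are the intersection.
  x = 0: f ≡ 0 at y ∈ {2}; g ≡ 0 at y ∈ {8}; common: ∅.
  x = 1: f ≡ 0 at y ∈ {4}; g ≡ 0 at y ∈ {7}; common: ∅.
  x = 2: f ≡ 0 at y ∈ {6}; g ≡ 0 at y ∈ {6}; common: {6}.
  x = 3: f ≡ 0 at y ∈ {8}; g ≡ 0 at y ∈ {5}; common: ∅.
  x = 4: f ≡ 0 at y ∈ {10}; g ≡ 0 at y ∈ {4}; common: ∅.
  x = 5: f ≡ 0 at y ∈ {1}; g ≡ 0 at y ∈ {3}; common: ∅.
  x = 6: f ≡ 0 at y ∈ {3}; g ≡ 0 at y ∈ {2}; common: ∅.
  x = 7: f ≡ 0 at y ∈ {5}; g ≡ 0 at y ∈ {1}; common: ∅.
  x = 8: f ≡ 0 at y ∈ {7}; g ≡ 0 at y ∈ {0}; common: ∅.
  x = 9: f ≡ 0 at y ∈ {9}; g ≡ 0 at y ∈ {10}; common: ∅.
  x = 10: f ≡ 0 at y ∈ {0}; g ≡ 0 at y ∈ {9}; common: ∅.
Collecting: common zeros = {(2, 6)}, so the count is 1.
Comparison with the Bézout bound: 1 ≤ 1 = deg(f)·deg(g), as expected for curves with no common component (the bound is attained).


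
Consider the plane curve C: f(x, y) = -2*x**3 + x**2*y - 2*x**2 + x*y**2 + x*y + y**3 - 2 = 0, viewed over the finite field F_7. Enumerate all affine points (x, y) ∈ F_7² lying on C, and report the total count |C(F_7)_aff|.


Affine F_7-points: {(1, 5), (3, 6), (4, 2), (5, 1), (5, 3), (5, 5), (6, 5)}; count = 7.

For each of the 49 pairs (x, y) ∈ F_7², evaluate f(x, y) mod 7. Record the zeros.
  x = 0: [0↦5, 1↦6, 2↦6, 3↦4, 4↦6, 5↦4, 6↦4]  zeros at y ∈ ∅
  x = 1: [0↦1, 1↦5, 2↦3, 3↦1, 4↦5, 5↦0, 6↦6]  zeros at y ∈ {5}
  x = 2: [0↦2, 1↦4, 2↦2, 3↦2, 4↦3, 5↦4, 6↦4]  zeros at y ∈ ∅
  x = 3: [0↦3, 1↦5, 2↦5, 3↦2, 4↦2, 5↦4, 6↦0]  zeros at y ∈ {6}
  x = 4: [0↦6, 1↦3, 2↦0, 3↦3, 4↦4, 5↦2, 6↦3]  zeros at y ∈ {2}
  x = 5: [0↦6, 1↦0, 2↦3, 3↦0, 4↦4, 5↦0, 6↦1]  zeros at y ∈ {1, 3, 5}
  x = 6: [0↦5, 1↦5, 2↦2, 3↦2, 4↦4, 5↦0, 6↦3]  zeros at y ∈ {5}
Collecting zeros: affine points = {(1, 5), (3, 6), (4, 2), (5, 1), (5, 3), (5, 5), (6, 5)}.
Total count |C(F_7)_aff| = 7.


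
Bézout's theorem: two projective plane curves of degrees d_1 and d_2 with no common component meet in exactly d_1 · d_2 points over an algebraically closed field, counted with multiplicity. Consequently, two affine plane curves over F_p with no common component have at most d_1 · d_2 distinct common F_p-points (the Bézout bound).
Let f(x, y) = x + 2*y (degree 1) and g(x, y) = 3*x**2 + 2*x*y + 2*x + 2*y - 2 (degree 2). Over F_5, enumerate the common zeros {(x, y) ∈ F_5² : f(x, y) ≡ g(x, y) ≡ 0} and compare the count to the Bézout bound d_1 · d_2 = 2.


Common zeros: ∅; count = 0; Bézout bound = 2.

deg(f) = 1, deg(g) = 2, so Bézout bound = 2.
Scan x ∈ F_5. For each x, list the y ∈ F_5 with f(x, y) ≡ 0 and those with g(x, y) ≡ 0 (mod 5); the common zeros in that column are the intersection.
  x = 0: f ≡ 0 at y ∈ {0}; g ≡ 0 at y ∈ {1}; common: ∅.
  x = 1: f ≡ 0 at y ∈ {2}; g ≡ 0 at y ∈ {3}; common: ∅.
  x = 2: f ≡ 0 at y ∈ {4}; g ≡ 0 at y ∈ {1}; common: ∅.
  x = 3: f ≡ 0 at y ∈ {1}; g ≡ 0 at y ∈ {3}; common: ∅.
  x = 4: f ≡ 0 at y ∈ {3}; g ≡ 0 at y ∈ ∅; common: ∅.
Collecting: common zeros = ∅, so the count is 0.
Comparison with the Bézout bound: 0 ≤ 2 = deg(f)·deg(g), as expected for curves with no common component (the affine F_5-count falls short of the bound because intersections may lie at infinity, over extension fields, or carry multiplicity).


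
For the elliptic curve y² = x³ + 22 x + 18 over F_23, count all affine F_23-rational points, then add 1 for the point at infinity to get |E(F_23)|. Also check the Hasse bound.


Affine points = {(0, 8), (0, 15), (1, 8), (1, 15), (2, 1), (2, 22), (4, 3), (4, 20), (5, 0), (7, 3), (7, 20), (8, 4), (8, 19), (9, 5), (9, 18), (11, 2), (11, 21), (12, 3), (12, 20), (16, 2), (16, 21), (18, 6), (18, 17), (19, 2), (19, 21), (21, 9), (21, 14), (22, 8), (22, 15)}; affine count = 29; |E(F_23)| = 30.

Discriminant check: Δ ∝ 4a³ + 27b² = 4·22³ + 27·18² = 4·10648 + 27·324 ≡ 4 (mod 23). Nonzero ⇒ E is nonsingular.
For each x ∈ F_23, compute rhs = x³ + 22·x + 18 mod 23, then count y ∈ F_23 with y² ≡ rhs.
  x = 0: rhs = 18, matching y values: 8, 15 (2 points).
  x = 1: rhs = 18, matching y values: 8, 15 (2 points).
  x = 2: rhs = 1, matching y values: 1, 22 (2 points).
  x = 3: rhs = 19, matching y values: none (0 points).
  x = 4: rhs = 9, matching y values: 3, 20 (2 points).
  x = 5: rhs = 0, matching y values: 0 (1 points).
  x = 6: rhs = 21, matching y values: none (0 points).
  x = 7: rhs = 9, matching y values: 3, 20 (2 points).
  x = 8: rhs = 16, matching y values: 4, 19 (2 points).
  x = 9: rhs = 2, matching y values: 5, 18 (2 points).
  x = 10: rhs = 19, matching y values: none (0 points).
  x = 11: rhs = 4, matching y values: 2, 21 (2 points).
  x = 12: rhs = 9, matching y values: 3, 20 (2 points).
  x = 13: rhs = 17, matching y values: none (0 points).
  x = 14: rhs = 11, matching y values: none (0 points).
  x = 15: rhs = 20, matching y values: none (0 points).
  x = 16: rhs = 4, matching y values: 2, 21 (2 points).
  x = 17: rhs = 15, matching y values: none (0 points).
  x = 18: rhs = 13, matching y values: 6, 17 (2 points).
  x = 19: rhs = 4, matching y values: 2, 21 (2 points).
  x = 20: rhs = 17, matching y values: none (0 points).
  x = 21: rhs = 12, matching y values: 9, 14 (2 points).
  x = 22: rhs = 18, matching y values: 8, 15 (2 points).
Total affine count: 29.
Full point count |E(F_23)| = 29 + 1 = 30.
Hasse bound: |30 − (23+1)| = |6| = 6 ≤ 2√23 ≈ 9.5917 ✓.


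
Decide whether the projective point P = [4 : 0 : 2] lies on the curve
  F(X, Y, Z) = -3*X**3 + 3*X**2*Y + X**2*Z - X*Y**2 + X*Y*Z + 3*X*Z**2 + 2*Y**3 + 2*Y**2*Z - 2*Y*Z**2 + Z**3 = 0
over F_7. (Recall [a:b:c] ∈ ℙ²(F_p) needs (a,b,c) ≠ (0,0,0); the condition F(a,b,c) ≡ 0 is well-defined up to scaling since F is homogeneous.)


F(4,0,2) ≡ 1 (mod 7); P is NOT on the curve.

Evaluate F(4, 0, 2) term-by-term (mod 7).
  -3*X**3 ↦ -3·64·1·1 = -192
  3*X**2*Y ↦ 3·16·0·1 = 0
  X**2*Z ↦ 1·16·1·2 = 32
  -X*Y**2 ↦ -1·4·0·1 = 0
  X*Y*Z ↦ 1·4·0·2 = 0
  3*X*Z**2 ↦ 3·4·1·4 = 48
  2*Y**3 ↦ 2·1·0·1 = 0
  2*Y**2*Z ↦ 2·1·0·2 = 0
  -2*Y*Z**2 ↦ -2·1·0·4 = 0
  Z**3 ↦ 1·1·1·8 = 8
Sum: F(4, 0, 2) = (-192) + (0) + (32) + (0) + (0) + (48) + (0) + (0) + (0) + (8) = -104.
Reducing mod 7: -104 ≡ 1 (mod 7).
Since F(a, b, c) ≡ 1 ≠ 0 (mod 7), P does NOT lie on the curve.


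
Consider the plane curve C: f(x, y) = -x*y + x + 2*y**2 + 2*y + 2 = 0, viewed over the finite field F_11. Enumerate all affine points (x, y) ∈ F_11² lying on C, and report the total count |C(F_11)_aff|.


Affine F_11-points: {(2, 3), (2, 8), (3, 2), (3, 4), (4, 6), (8, 7), (9, 0), (9, 9), (10, 5), (10, 10)}; count = 10.

For each of the 121 pairs (x, y) ∈ F_11², evaluate f(x, y) mod 11. Record the zeros.
  x = 0: [0↦2, 1↦6, 2↦3, 3↦4, 4↦9, 5↦7, 6↦9, 7↦4, 8↦3, 9↦6, 10↦2]  zeros at y ∈ ∅
  x = 1: [0↦3, 1↦6, 2↦2, 3↦2, 4↦6, 5↦3, 6↦4, 7↦9, 8↦7, 9↦9, 10↦4]  zeros at y ∈ ∅
  x = 2: [0↦4, 1↦6, 2↦1, 3↦0, 4↦3, 5↦10, 6↦10, 7↦3, 8↦0, 9↦1, 10↦6]  zeros at y ∈ {3, 8}
  x = 3: [0↦5, 1↦6, 2↦0, 3↦9, 4↦0, 5↦6, 6↦5, 7↦8, 8↦4, 9↦4, 10↦8]  zeros at y ∈ {2, 4}
  x = 4: [0↦6, 1↦6, 2↦10, 3↦7, 4↦8, 5↦2, 6↦0, 7↦2, 8↦8, 9↦7, 10↦10]  zeros at y ∈ {6}
  x = 5: [0↦7, 1↦6, 2↦9, 3↦5, 4↦5, 5↦9, 6↦6, 7↦7, 8↦1, 9↦10, 10↦1]  zeros at y ∈ ∅
  x = 6: [0↦8, 1↦6, 2↦8, 3↦3, 4↦2, 5↦5, 6↦1, 7↦1, 8↦5, 9↦2, 10↦3]  zeros at y ∈ ∅
  x = 7: [0↦9, 1↦6, 2↦7, 3↦1, 4↦10, 5↦1, 6↦7, 7↦6, 8↦9, 9↦5, 10↦5]  zeros at y ∈ ∅
  x = 8: [0↦10, 1↦6, 2↦6, 3↦10, 4↦7, 5↦8, 6↦2, 7↦0, 8↦2, 9↦8, 10↦7]  zeros at y ∈ {7}
  x = 9: [0↦0, 1↦6, 2↦5, 3↦8, 4↦4, 5↦4, 6↦8, 7↦5, 8↦6, 9↦0, 10↦9]  zeros at y ∈ {0, 9}
  x = 10: [0↦1, 1↦6, 2↦4, 3↦6, 4↦1, 5↦0, 6↦3, 7↦10, 8↦10, 9↦3, 10↦0]  zeros at y ∈ {5, 10}
Collecting zeros: affine points = {(2, 3), (2, 8), (3, 2), (3, 4), (4, 6), (8, 7), (9, 0), (9, 9), (10, 5), (10, 10)}.
Total count |C(F_11)_aff| = 10.


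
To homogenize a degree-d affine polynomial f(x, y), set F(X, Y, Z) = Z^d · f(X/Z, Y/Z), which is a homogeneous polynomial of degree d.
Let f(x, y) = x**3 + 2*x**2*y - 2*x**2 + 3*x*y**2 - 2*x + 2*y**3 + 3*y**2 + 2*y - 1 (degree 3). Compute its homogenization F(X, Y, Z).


F(X, Y, Z) = X**3 + 2*X**2*Y - 2*X**2*Z + 3*X*Y**2 - 2*X*Z**2 + 2*Y**3 + 3*Y**2*Z + 2*Y*Z**2 - Z**3

deg(f) = 3.
Substitute x = X/Z, y = Y/Z into f, then multiply by Z^3.
  monomial 1·x^3·y^0 ↦ 1·X^3·Y^0·Z^0.
  monomial 2·x^2·y^1 ↦ 2·X^2·Y^1·Z^0.
  monomial -2·x^2·y^0 ↦ -2·X^2·Y^0·Z^1.
  monomial 3·x^1·y^2 ↦ 3·X^1·Y^2·Z^0.
  monomial -2·x^1·y^0 ↦ -2·X^1·Y^0·Z^2.
  monomial 2·x^0·y^3 ↦ 2·X^0·Y^3·Z^0.
  monomial 3·x^0·y^2 ↦ 3·X^0·Y^2·Z^1.
  monomial 2·x^0·y^1 ↦ 2·X^0·Y^1·Z^2.
  monomial -1·x^0·y^0 ↦ -1·X^0·Y^0·Z^3.
Collecting: F(X, Y, Z) = X**3 + 2*X**2*Y - 2*X**2*Z + 3*X*Y**2 - 2*X*Z**2 + 2*Y**3 + 3*Y**2*Z + 2*Y*Z**2 - Z**3.


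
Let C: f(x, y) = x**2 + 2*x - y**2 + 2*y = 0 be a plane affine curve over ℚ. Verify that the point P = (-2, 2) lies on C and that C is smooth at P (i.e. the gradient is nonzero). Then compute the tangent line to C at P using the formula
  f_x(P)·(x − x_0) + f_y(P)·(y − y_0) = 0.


Tangent line at P: -2*x - 2*y = 0.

Step 1: f(-2, 2) = 0, so P lies on C.
Step 2: partial derivatives
  f_x(x, y) = 2*x + 2, f_y(x, y) = 2 - 2*y.
  f_x(P) = -2, f_y(P) = -2 (gradient nonzero, so P is smooth).
Step 3: tangent line at P: -2·(x − -2) + -2·(y − 2) = 0.
Expanding: -2*x - 2*y = 0.


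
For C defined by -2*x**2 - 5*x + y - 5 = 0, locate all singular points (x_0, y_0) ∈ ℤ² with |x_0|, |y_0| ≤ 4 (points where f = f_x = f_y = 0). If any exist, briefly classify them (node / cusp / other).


No singular points in the scanned grid; C is smooth there.

Compute partial derivatives:
  f_x = -4*x - 5.
  f_y = 1.
f_y = 1 is a nonzero constant, so f_y never vanishes: no point (x, y) can satisfy f = f_x = f_y = 0. In particular no (x, y) ∈ {−4, ..., 4}² is singular; the curve is smooth.


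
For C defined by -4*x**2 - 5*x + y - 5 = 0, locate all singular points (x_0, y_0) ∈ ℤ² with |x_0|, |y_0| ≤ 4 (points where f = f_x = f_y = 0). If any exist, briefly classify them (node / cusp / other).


No singular points in the scanned grid; C is smooth there.

Compute partial derivatives:
  f_x = -8*x - 5.
  f_y = 1.
f_y = 1 is a nonzero constant, so f_y never vanishes: no point (x, y) can satisfy f = f_x = f_y = 0. In particular no (x, y) ∈ {−4, ..., 4}² is singular; the curve is smooth.


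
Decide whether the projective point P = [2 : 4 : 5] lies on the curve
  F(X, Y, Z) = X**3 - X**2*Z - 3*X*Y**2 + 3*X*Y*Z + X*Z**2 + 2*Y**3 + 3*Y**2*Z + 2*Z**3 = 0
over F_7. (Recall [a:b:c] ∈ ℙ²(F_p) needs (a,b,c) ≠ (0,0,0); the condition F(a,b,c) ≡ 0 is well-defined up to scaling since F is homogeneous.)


F(2,4,5) ≡ 1 (mod 7); P is NOT on the curve.

Evaluate F(2, 4, 5) term-by-term (mod 7).
  X**3 ↦ 1·8·1·1 = 8
  -X**2*Z ↦ -1·4·1·5 = -20
  -3*X*Y**2 ↦ -3·2·16·1 = -96
  3*X*Y*Z ↦ 3·2·4·5 = 120
  X*Z**2 ↦ 1·2·1·25 = 50
  2*Y**3 ↦ 2·1·64·1 = 128
  3*Y**2*Z ↦ 3·1·16·5 = 240
  2*Z**3 ↦ 2·1·1·125 = 250
Sum: F(2, 4, 5) = (8) + (-20) + (-96) + (120) + (50) + (128) + (240) + (250) = 680.
Reducing mod 7: 680 ≡ 1 (mod 7).
Since F(a, b, c) ≡ 1 ≠ 0 (mod 7), P does NOT lie on the curve.
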